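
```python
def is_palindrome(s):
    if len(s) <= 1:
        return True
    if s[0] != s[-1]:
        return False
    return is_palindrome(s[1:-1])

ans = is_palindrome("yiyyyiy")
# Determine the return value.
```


is_palindrome("yiyyyiy")
"yiyyyiy": s[0]='y' == s[-1]='y' -> is_palindrome("iyyyi")
"iyyyi": s[0]='i' == s[-1]='i' -> is_palindrome("yyy")
"yyy": s[0]='y' == s[-1]='y' -> is_palindrome("y")
"y": len <= 1 -> True
= True


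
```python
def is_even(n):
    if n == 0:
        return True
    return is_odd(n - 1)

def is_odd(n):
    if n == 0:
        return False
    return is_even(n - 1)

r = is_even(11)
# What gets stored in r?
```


is_even(11)
= is_odd(10)
= is_even(9)
= is_odd(8)
= is_even(7)
= is_odd(6)
= is_even(5)
= is_odd(4)
= is_even(3)
= is_odd(2)
= is_even(1)
= is_odd(0)
n == 0: return False
= False


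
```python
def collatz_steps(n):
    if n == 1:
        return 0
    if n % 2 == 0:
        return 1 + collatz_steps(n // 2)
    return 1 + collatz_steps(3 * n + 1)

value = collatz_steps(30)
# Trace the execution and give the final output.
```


collatz_steps(30)
30 is even -> collatz_steps(15)
15 is odd -> 3*15+1 = 46 -> collatz_steps(46)
46 is even -> collatz_steps(23)
23 is odd -> 3*23+1 = 70 -> collatz_steps(70)
70 is even -> collatz_steps(35)
35 is odd -> 3*35+1 = 106 -> collatz_steps(106)
106 is even -> collatz_steps(53)
53 is odd -> 3*53+1 = 160 -> collatz_steps(160)
160 is even -> collatz_steps(80)
80 is even -> collatz_steps(40)
40 is even -> collatz_steps(20)
20 is even -> collatz_steps(10)
10 is even -> collatz_steps(5)
5 is odd -> 3*5+1 = 16 -> collatz_steps(16)
16 is even -> collatz_steps(8)
8 is even -> collatz_steps(4)
4 is even -> collatz_steps(2)
2 is even -> collatz_steps(1)
Reached 1 after 18 steps
= 18


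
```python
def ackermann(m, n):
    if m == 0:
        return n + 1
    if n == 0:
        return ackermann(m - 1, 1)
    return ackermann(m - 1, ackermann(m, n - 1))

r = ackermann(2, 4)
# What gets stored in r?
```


ackermann(2, 4)
= ackermann(1, ackermann(2, 3))
First compute ackermann(2, 3) = 9
= ackermann(1, 9)
= 11


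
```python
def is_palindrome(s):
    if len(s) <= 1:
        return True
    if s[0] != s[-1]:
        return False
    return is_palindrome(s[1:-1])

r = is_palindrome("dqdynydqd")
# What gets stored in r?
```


is_palindrome("dqdynydqd")
"dqdynydqd": s[0]='d' == s[-1]='d' -> is_palindrome("qdynydq")
"qdynydq": s[0]='q' == s[-1]='q' -> is_palindrome("dynyd")
"dynyd": s[0]='d' == s[-1]='d' -> is_palindrome("yny")
"yny": s[0]='y' == s[-1]='y' -> is_palindrome("n")
"n": len <= 1 -> True
= True


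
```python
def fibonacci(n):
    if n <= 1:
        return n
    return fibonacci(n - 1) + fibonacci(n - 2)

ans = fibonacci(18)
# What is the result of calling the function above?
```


fibonacci(18)
= fibonacci(17) + fibonacci(16)
= (fibonacci(16) + fibonacci(15)) + fibonacci(16)
Computing bottom-up: fibonacci(0)=0, fibonacci(1)=1, fibonacci(2)=1, fibonacci(3)=2, fibonacci(4)=3, fibonacci(5)=5, fibonacci(6)=8, fibonacci(7)=13, fibonacci(8)=21, fibonacci(9)=34, fibonacci(10)=55, fibonacci(11)=89, fibonacci(12)=144, fibonacci(13)=233, fibonacci(14)=377, fibonacci(15)=610, fibonacci(16)=987, fibonacci(17)=1597, fibonacci(18)=2584
= 2584


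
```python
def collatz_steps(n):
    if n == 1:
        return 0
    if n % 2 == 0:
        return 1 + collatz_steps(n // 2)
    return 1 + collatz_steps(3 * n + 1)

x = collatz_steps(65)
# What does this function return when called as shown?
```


collatz_steps(65)
65 is odd -> 3*65+1 = 196 -> collatz_steps(196)
196 is even -> collatz_steps(98)
98 is even -> collatz_steps(49)
49 is odd -> 3*49+1 = 148 -> collatz_steps(148)
148 is even -> collatz_steps(74)
74 is even -> collatz_steps(37)
37 is odd -> 3*37+1 = 112 -> collatz_steps(112)
112 is even -> collatz_steps(56)
56 is even -> collatz_steps(28)
28 is even -> collatz_steps(14)
14 is even -> collatz_steps(7)
7 is odd -> 3*7+1 = 22 -> collatz_steps(22)
22 is even -> collatz_steps(11)
11 is odd -> 3*11+1 = 34 -> collatz_steps(34)
34 is even -> collatz_steps(17)
17 is odd -> 3*17+1 = 52 -> collatz_steps(52)
52 is even -> collatz_steps(26)
26 is even -> collatz_steps(13)
13 is odd -> 3*13+1 = 40 -> collatz_steps(40)
40 is even -> collatz_steps(20)
20 is even -> collatz_steps(10)
10 is even -> collatz_steps(5)
5 is odd -> 3*5+1 = 16 -> collatz_steps(16)
16 is even -> collatz_steps(8)
8 is even -> collatz_steps(4)
4 is even -> collatz_steps(2)
2 is even -> collatz_steps(1)
Reached 1 after 27 steps
= 27


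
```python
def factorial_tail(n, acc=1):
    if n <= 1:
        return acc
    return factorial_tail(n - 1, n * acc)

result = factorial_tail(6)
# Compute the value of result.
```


factorial_tail(6, 1)
= factorial_tail(5, 6 * 1) = factorial_tail(5, 6)
= factorial_tail(4, 5 * 6) = factorial_tail(4, 30)
= factorial_tail(3, 4 * 30) = factorial_tail(3, 120)
= factorial_tail(2, 3 * 120) = factorial_tail(2, 360)
= factorial_tail(1, 2 * 360) = factorial_tail(1, 720)
n <= 1, return acc = 720


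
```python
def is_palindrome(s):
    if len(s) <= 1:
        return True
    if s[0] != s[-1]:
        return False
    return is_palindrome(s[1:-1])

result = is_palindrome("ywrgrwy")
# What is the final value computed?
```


is_palindrome("ywrgrwy")
"ywrgrwy": s[0]='y' == s[-1]='y' -> is_palindrome("wrgrw")
"wrgrw": s[0]='w' == s[-1]='w' -> is_palindrome("rgr")
"rgr": s[0]='r' == s[-1]='r' -> is_palindrome("g")
"g": len <= 1 -> True
= True


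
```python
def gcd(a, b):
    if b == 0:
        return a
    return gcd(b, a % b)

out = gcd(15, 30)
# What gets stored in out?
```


gcd(15, 30)
= gcd(30, 15 % 30) = gcd(30, 15)
= gcd(15, 30 % 15) = gcd(15, 0)
b == 0, return a = 15


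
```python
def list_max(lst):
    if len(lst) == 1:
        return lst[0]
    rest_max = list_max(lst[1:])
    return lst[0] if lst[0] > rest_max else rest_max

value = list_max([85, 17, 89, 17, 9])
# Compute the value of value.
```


list_max([85, 17, 89, 17, 9])
= compare 85 with list_max([17, 89, 17, 9])
= compare 17 with list_max([89, 17, 9])
= compare 89 with list_max([17, 9])
= compare 17 with list_max([9])
Base: list_max([9]) = 9
compare 17 with 9: max = 17
compare 89 with 17: max = 89
compare 17 with 89: max = 89
compare 85 with 89: max = 89
= 89


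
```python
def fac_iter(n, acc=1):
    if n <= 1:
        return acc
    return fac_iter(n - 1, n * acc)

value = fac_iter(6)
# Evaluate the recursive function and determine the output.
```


fac_iter(6, 1)
= fac_iter(5, 6 * 1) = fac_iter(5, 6)
= fac_iter(4, 5 * 6) = fac_iter(4, 30)
= fac_iter(3, 4 * 30) = fac_iter(3, 120)
= fac_iter(2, 3 * 120) = fac_iter(2, 360)
= fac_iter(1, 2 * 360) = fac_iter(1, 720)
n <= 1, return acc = 720


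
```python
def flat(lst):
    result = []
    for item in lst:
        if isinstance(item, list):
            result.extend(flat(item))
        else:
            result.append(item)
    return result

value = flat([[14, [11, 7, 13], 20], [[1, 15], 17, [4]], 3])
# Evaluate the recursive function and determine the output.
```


flat([[14, [11, 7, 13], 20], [[1, 15], 17, [4]], 3])
Processing each element:
  [14, [11, 7, 13], 20] is a list -> flat recursively -> [14, 11, 7, 13, 20]
  [[1, 15], 17, [4]] is a list -> flat recursively -> [1, 15, 17, 4]
  3 is not a list -> append 3
= [14, 11, 7, 13, 20, 1, 15, 17, 4, 3]


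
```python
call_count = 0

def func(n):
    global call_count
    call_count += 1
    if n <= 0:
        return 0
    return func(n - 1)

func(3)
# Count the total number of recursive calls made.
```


func(3) calls func(2) calls ... calls func(0)
Total calls: 3 + 1 (for base case) = 4


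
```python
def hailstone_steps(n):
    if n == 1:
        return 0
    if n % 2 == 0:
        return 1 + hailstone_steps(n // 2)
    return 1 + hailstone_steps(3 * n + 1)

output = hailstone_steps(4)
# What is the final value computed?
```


hailstone_steps(4)
4 is even -> hailstone_steps(2)
2 is even -> hailstone_steps(1)
Reached 1 after 2 steps
= 2


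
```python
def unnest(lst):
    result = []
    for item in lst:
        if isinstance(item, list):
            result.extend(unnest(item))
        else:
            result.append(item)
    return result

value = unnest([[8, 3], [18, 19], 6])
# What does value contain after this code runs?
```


unnest([[8, 3], [18, 19], 6])
Processing each element:
  [8, 3] is a list -> unnest recursively -> [8, 3]
  [18, 19] is a list -> unnest recursively -> [18, 19]
  6 is not a list -> append 6
= [8, 3, 18, 19, 6]


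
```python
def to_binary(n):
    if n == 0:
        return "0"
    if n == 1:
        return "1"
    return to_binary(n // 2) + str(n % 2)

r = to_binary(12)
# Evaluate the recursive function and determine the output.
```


to_binary(12)
= to_binary(6) + "0"
= to_binary(3) + "0" + "0"
= to_binary(1) + "1" + "0" + "0"
= "1" + "1" + "0" + "0"
= "1100"


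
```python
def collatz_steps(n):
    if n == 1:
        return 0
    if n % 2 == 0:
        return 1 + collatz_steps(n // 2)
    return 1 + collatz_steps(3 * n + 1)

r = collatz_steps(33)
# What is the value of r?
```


collatz_steps(33)
33 is odd -> 3*33+1 = 100 -> collatz_steps(100)
100 is even -> collatz_steps(50)
50 is even -> collatz_steps(25)
25 is odd -> 3*25+1 = 76 -> collatz_steps(76)
76 is even -> collatz_steps(38)
38 is even -> collatz_steps(19)
19 is odd -> 3*19+1 = 58 -> collatz_steps(58)
58 is even -> collatz_steps(29)
29 is odd -> 3*29+1 = 88 -> collatz_steps(88)
88 is even -> collatz_steps(44)
44 is even -> collatz_steps(22)
22 is even -> collatz_steps(11)
11 is odd -> 3*11+1 = 34 -> collatz_steps(34)
34 is even -> collatz_steps(17)
17 is odd -> 3*17+1 = 52 -> collatz_steps(52)
52 is even -> collatz_steps(26)
26 is even -> collatz_steps(13)
13 is odd -> 3*13+1 = 40 -> collatz_steps(40)
40 is even -> collatz_steps(20)
20 is even -> collatz_steps(10)
10 is even -> collatz_steps(5)
5 is odd -> 3*5+1 = 16 -> collatz_steps(16)
16 is even -> collatz_steps(8)
8 is even -> collatz_steps(4)
4 is even -> collatz_steps(2)
2 is even -> collatz_steps(1)
Reached 1 after 26 steps
= 26


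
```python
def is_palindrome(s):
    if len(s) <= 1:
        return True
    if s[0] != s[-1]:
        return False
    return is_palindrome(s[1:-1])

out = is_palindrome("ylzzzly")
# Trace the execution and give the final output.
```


is_palindrome("ylzzzly")
"ylzzzly": s[0]='y' == s[-1]='y' -> is_palindrome("lzzzl")
"lzzzl": s[0]='l' == s[-1]='l' -> is_palindrome("zzz")
"zzz": s[0]='z' == s[-1]='z' -> is_palindrome("z")
"z": len <= 1 -> True
= True


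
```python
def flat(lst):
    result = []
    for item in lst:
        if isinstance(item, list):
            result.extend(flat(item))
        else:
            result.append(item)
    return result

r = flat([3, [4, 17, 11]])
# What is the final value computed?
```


flat([3, [4, 17, 11]])
Processing each element:
  3 is not a list -> append 3
  [4, 17, 11] is a list -> flat recursively -> [4, 17, 11]
= [3, 4, 17, 11]


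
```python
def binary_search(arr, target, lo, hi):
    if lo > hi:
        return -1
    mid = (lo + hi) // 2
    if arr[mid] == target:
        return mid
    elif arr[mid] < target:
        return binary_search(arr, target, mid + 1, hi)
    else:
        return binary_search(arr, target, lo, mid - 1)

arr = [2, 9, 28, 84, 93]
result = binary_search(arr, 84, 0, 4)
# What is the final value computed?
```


binary_search(arr, 84, 0, 4)
lo=0, hi=4, mid=2, arr[mid]=28
28 < 84, search right half
lo=3, hi=4, mid=3, arr[mid]=84
arr[3] == 84, found at index 3
= 3


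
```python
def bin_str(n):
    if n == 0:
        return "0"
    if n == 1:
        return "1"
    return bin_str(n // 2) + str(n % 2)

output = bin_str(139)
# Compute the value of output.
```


bin_str(139)
= bin_str(69) + "1"
= bin_str(34) + "1" + "1"
= bin_str(17) + "0" + "1" + "1"
= bin_str(8) + "1" + "0" + "1" + "1"
= bin_str(4) + "0" + "1" + "0" + "1" + "1"
= bin_str(2) + "0" + "0" + "1" + "0" + "1" + "1"
= bin_str(1) + "0" + "0" + "0" + "1" + "0" + "1" + "1"
= "1" + "0" + "0" + "0" + "1" + "0" + "1" + "1"
= "10001011"


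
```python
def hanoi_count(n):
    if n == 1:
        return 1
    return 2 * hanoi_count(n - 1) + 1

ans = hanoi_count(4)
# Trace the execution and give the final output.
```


hanoi_count(4)
= 2 * hanoi_count(3) + 1
= 2 * (2 * hanoi_count(2) + 1) + 1
= 2 * (2 * (2 * hanoi_count(1) + 1) + 1) + 1
Now compute bottom-up:
hanoi_count(1) = 1
hanoi_count(2) = 2 * 1 + 1 = 3
hanoi_count(3) = 2 * 3 + 1 = 7
hanoi_count(4) = 2 * 7 + 1 = 15
= 15


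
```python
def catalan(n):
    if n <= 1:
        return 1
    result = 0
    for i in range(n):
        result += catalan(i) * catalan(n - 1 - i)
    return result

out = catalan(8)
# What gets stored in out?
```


catalan(8)
= sum of catalan(i) * catalan(8-1-i) for i in 0..7
First compute sub-values bottom-up:
  catalan(0) = 1, catalan(1) = 1
  catalan(2) = 1*1 + 1*1 = 2
  catalan(3) = 1*2 + 1*1 + 2*1 = 5
  catalan(4) = 1*5 + 1*2 + 2*1 + 5*1 = 14
  catalan(5) = 1*14 + 1*5 + 2*2 + 5*1 + 14*1 = 42
  catalan(6) = 1*42 + 1*14 + 2*5 + 5*2 + 14*1 + 42*1 = 132
  catalan(7) = 1*132 + 1*42 + 2*14 + 5*5 + 14*2 + 42*1 + 132*1 = 429
Now catalan(8):
  catalan(0)*catalan(7) = 1*429 = 429
  catalan(1)*catalan(6) = 1*132 = 132
  catalan(2)*catalan(5) = 2*42 = 84
  catalan(3)*catalan(4) = 5*14 = 70
  catalan(4)*catalan(3) = 14*5 = 70
  catalan(5)*catalan(2) = 42*2 = 84
  catalan(6)*catalan(1) = 132*1 = 132
  catalan(7)*catalan(0) = 429*1 = 429
= 429 + 132 + 84 + 70 + 70 + 84 + 132 + 429
= 1430


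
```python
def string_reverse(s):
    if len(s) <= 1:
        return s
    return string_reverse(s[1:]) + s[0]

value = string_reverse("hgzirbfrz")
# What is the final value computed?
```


string_reverse("hgzirbfrz")
= string_reverse("gzirbfrz") + "h"
= string_reverse("zirbfrz") + "g" + "h"
= string_reverse("irbfrz") + "z" + "g" + "h"
= string_reverse("rbfrz") + "i" + "z" + "g" + "h"
= string_reverse("bfrz") + "r" + "i" + "z" + "g" + "h"
= string_reverse("frz") + "b" + "r" + "i" + "z" + "g" + "h"
= string_reverse("rz") + "f" + "b" + "r" + "i" + "z" + "g" + "h"
= string_reverse("z") + "r" + "f" + "b" + "r" + "i" + "z" + "g" + "h"
= "z" + "r" + "f" + "b" + "r" + "i" + "z" + "g" + "h"
= "zrfbrizgh"


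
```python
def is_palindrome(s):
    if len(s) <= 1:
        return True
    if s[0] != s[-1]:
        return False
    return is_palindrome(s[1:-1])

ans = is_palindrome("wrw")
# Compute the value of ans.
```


is_palindrome("wrw")
"wrw": s[0]='w' == s[-1]='w' -> is_palindrome("r")
"r": len <= 1 -> True
= True


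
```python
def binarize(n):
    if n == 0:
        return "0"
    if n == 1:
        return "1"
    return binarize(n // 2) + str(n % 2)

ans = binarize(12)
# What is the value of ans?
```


binarize(12)
= binarize(6) + "0"
= binarize(3) + "0" + "0"
= binarize(1) + "1" + "0" + "0"
= "1" + "1" + "0" + "0"
= "1100"


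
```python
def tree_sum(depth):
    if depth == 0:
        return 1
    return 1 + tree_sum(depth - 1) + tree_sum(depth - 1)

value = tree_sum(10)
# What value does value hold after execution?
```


tree_sum(10)
= 1 + tree_sum(9) + tree_sum(9)
= 1 + 2 * tree_sum(9)
tree_sum(k) = 2^(k+1) - 1
tree_sum(0) = 1
tree_sum(1) = 3
tree_sum(2) = 7
tree_sum(3) = 15
tree_sum(4) = 31
tree_sum(10) = 2^11 - 1 = 2047


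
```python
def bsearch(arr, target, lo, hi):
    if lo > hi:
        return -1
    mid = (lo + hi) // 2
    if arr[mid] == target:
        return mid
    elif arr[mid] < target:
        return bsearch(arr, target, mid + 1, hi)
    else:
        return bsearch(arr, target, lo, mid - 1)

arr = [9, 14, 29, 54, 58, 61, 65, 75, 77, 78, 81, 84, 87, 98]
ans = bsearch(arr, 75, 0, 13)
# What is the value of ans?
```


bsearch(arr, 75, 0, 13)
lo=0, hi=13, mid=6, arr[mid]=65
65 < 75, search right half
lo=7, hi=13, mid=10, arr[mid]=81
81 > 75, search left half
lo=7, hi=9, mid=8, arr[mid]=77
77 > 75, search left half
lo=7, hi=7, mid=7, arr[mid]=75
arr[7] == 75, found at index 7
= 7


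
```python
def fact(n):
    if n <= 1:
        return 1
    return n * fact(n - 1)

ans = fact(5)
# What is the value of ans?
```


fact(5)
= 5 * fact(4)
= 5 * 4 * fact(3)
= 5 * 4 * 3 * fact(2)
= 5 * 4 * 3 * 2 * fact(1)
= 5 * 4 * 3 * 2 * 1
= 120


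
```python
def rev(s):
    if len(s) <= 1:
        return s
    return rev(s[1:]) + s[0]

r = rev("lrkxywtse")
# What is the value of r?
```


rev("lrkxywtse")
= rev("rkxywtse") + "l"
= rev("kxywtse") + "r" + "l"
= rev("xywtse") + "k" + "r" + "l"
= rev("ywtse") + "x" + "k" + "r" + "l"
= rev("wtse") + "y" + "x" + "k" + "r" + "l"
= rev("tse") + "w" + "y" + "x" + "k" + "r" + "l"
= rev("se") + "t" + "w" + "y" + "x" + "k" + "r" + "l"
= rev("e") + "s" + "t" + "w" + "y" + "x" + "k" + "r" + "l"
= "e" + "s" + "t" + "w" + "y" + "x" + "k" + "r" + "l"
= "estwyxkrl"


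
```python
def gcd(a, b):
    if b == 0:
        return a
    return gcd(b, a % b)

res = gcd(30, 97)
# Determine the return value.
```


gcd(30, 97)
= gcd(97, 30 % 97) = gcd(97, 30)
= gcd(30, 97 % 30) = gcd(30, 7)
= gcd(7, 30 % 7) = gcd(7, 2)
= gcd(2, 7 % 2) = gcd(2, 1)
= gcd(1, 2 % 1) = gcd(1, 0)
b == 0, return a = 1


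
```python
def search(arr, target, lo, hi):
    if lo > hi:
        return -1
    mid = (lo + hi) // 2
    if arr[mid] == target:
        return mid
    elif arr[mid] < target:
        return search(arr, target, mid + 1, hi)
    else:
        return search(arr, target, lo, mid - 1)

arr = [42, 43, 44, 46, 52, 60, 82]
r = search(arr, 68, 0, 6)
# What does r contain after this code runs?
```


search(arr, 68, 0, 6)
lo=0, hi=6, mid=3, arr[mid]=46
46 < 68, search right half
lo=4, hi=6, mid=5, arr[mid]=60
60 < 68, search right half
lo=6, hi=6, mid=6, arr[mid]=82
82 > 68, search left half
lo > hi, target not found, return -1
= -1


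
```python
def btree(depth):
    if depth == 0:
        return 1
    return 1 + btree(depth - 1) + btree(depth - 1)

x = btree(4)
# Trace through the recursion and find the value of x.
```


btree(4)
= 1 + btree(3) + btree(3)
= 1 + 2 * btree(3)
btree(k) = 2^(k+1) - 1
btree(0) = 1
btree(1) = 3
btree(2) = 7
btree(3) = 15
btree(4) = 31
btree(4) = 2^5 - 1 = 31


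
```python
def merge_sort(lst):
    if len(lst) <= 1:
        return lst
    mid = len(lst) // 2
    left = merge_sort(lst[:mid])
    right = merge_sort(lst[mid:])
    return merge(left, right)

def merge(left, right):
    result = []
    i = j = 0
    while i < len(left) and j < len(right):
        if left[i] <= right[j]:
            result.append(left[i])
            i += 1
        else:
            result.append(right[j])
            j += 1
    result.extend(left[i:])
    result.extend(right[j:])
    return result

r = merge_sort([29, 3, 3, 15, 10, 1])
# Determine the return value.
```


merge_sort([29, 3, 3, 15, 10, 1])
Split into [29, 3, 3] and [15, 10, 1]
Left sorted: [3, 3, 29]
Right sorted: [1, 10, 15]
Merge [3, 3, 29] and [1, 10, 15]
= [1, 3, 3, 10, 15, 29]


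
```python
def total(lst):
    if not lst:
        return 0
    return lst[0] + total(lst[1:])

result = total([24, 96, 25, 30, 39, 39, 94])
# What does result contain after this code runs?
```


total([24, 96, 25, 30, 39, 39, 94])
= 24 + total([96, 25, 30, 39, 39, 94])
= 24 + 96 + total([25, 30, 39, 39, 94])
= 24 + 96 + 25 + total([30, 39, 39, 94])
= 24 + 96 + 25 + 30 + total([39, 39, 94])
= 24 + 96 + 25 + 30 + 39 + total([39, 94])
= 24 + 96 + 25 + 30 + 39 + 39 + total([94])
= 24 + 96 + 25 + 30 + 39 + 39 + 94 + total([])
= 24 + 96 + 25 + 30 + 39 + 39 + 94 + 0
= 347


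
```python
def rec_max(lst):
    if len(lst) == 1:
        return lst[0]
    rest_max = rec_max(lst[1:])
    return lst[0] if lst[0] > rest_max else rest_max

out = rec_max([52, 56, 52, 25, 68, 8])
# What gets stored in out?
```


rec_max([52, 56, 52, 25, 68, 8])
= compare 52 with rec_max([56, 52, 25, 68, 8])
= compare 56 with rec_max([52, 25, 68, 8])
= compare 52 with rec_max([25, 68, 8])
= compare 25 with rec_max([68, 8])
= compare 68 with rec_max([8])
Base: rec_max([8]) = 8
compare 68 with 8: max = 68
compare 25 with 68: max = 68
compare 52 with 68: max = 68
compare 56 with 68: max = 68
compare 52 with 68: max = 68
= 68


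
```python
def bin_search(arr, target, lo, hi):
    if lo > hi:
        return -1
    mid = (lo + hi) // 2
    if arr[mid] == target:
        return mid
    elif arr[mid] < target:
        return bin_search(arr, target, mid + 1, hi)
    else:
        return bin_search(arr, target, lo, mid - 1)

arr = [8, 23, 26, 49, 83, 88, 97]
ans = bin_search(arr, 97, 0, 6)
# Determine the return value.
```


bin_search(arr, 97, 0, 6)
lo=0, hi=6, mid=3, arr[mid]=49
49 < 97, search right half
lo=4, hi=6, mid=5, arr[mid]=88
88 < 97, search right half
lo=6, hi=6, mid=6, arr[mid]=97
arr[6] == 97, found at index 6
= 6


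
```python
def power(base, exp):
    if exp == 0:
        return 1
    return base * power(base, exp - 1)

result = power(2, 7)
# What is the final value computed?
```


power(2, 7)
= 2 * power(2, 6)
= 2 * 2 * power(2, 5)
= 2 * 2 * 2 * power(2, 4)
= 2 * 2 * 2 * 2 * power(2, 3)
= 2 * 2 * 2 * 2 * 2 * power(2, 2)
= 2 * 2 * 2 * 2 * 2 * 2 * power(2, 1)
= 2 * 2 * 2 * 2 * 2 * 2 * 2 * power(2, 0)
= 2 * 2 * 2 * 2 * 2 * 2 * 2 * 1
= 128


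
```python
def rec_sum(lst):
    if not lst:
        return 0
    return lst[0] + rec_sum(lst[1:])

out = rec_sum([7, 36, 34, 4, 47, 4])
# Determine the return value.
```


rec_sum([7, 36, 34, 4, 47, 4])
= 7 + rec_sum([36, 34, 4, 47, 4])
= 7 + 36 + rec_sum([34, 4, 47, 4])
= 7 + 36 + 34 + rec_sum([4, 47, 4])
= 7 + 36 + 34 + 4 + rec_sum([47, 4])
= 7 + 36 + 34 + 4 + 47 + rec_sum([4])
= 7 + 36 + 34 + 4 + 47 + 4 + rec_sum([])
= 7 + 36 + 34 + 4 + 47 + 4 + 0
= 132


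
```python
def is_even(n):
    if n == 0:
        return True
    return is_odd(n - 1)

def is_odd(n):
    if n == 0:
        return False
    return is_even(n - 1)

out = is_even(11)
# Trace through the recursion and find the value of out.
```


is_even(11)
= is_odd(10)
= is_even(9)
= is_odd(8)
= is_even(7)
= is_odd(6)
= is_even(5)
= is_odd(4)
= is_even(3)
= is_odd(2)
= is_even(1)
= is_odd(0)
n == 0: return False
= False


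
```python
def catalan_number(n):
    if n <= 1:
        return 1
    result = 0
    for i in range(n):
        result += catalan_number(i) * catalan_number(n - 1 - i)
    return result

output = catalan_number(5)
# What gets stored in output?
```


catalan_number(5)
= sum of catalan_number(i) * catalan_number(5-1-i) for i in 0..4
First compute sub-values bottom-up:
  catalan_number(0) = 1, catalan_number(1) = 1
  catalan_number(2) = 1*1 + 1*1 = 2
  catalan_number(3) = 1*2 + 1*1 + 2*1 = 5
  catalan_number(4) = 1*5 + 1*2 + 2*1 + 5*1 = 14
Now catalan_number(5):
  catalan_number(0)*catalan_number(4) = 1*14 = 14
  catalan_number(1)*catalan_number(3) = 1*5 = 5
  catalan_number(2)*catalan_number(2) = 2*2 = 4
  catalan_number(3)*catalan_number(1) = 5*1 = 5
  catalan_number(4)*catalan_number(0) = 14*1 = 14
= 14 + 5 + 4 + 5 + 14
= 42


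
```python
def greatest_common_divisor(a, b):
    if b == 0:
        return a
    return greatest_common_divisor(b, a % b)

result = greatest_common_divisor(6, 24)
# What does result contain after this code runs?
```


greatest_common_divisor(6, 24)
= greatest_common_divisor(24, 6 % 24) = greatest_common_divisor(24, 6)
= greatest_common_divisor(6, 24 % 6) = greatest_common_divisor(6, 0)
b == 0, return a = 6


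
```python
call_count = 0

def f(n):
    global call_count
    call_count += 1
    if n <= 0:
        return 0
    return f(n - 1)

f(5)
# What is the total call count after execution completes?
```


f(5) calls f(4) calls ... calls f(0)
Total calls: 5 + 1 (for base case) = 6


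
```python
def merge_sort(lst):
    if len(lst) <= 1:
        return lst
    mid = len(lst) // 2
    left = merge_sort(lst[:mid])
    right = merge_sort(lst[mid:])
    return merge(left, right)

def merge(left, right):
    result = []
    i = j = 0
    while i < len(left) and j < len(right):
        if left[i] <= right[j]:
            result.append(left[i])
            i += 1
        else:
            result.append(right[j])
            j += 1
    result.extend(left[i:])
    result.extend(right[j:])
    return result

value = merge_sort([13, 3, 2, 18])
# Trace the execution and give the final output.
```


merge_sort([13, 3, 2, 18])
Split into [13, 3] and [2, 18]
Left sorted: [3, 13]
Right sorted: [2, 18]
Merge [3, 13] and [2, 18]
= [2, 3, 13, 18]


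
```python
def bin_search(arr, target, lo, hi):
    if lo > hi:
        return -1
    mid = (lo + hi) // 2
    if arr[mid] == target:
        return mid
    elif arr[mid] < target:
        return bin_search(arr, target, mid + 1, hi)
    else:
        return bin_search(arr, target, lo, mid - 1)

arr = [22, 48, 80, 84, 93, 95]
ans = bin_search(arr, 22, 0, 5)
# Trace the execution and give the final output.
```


bin_search(arr, 22, 0, 5)
lo=0, hi=5, mid=2, arr[mid]=80
80 > 22, search left half
lo=0, hi=1, mid=0, arr[mid]=22
arr[0] == 22, found at index 0
= 0


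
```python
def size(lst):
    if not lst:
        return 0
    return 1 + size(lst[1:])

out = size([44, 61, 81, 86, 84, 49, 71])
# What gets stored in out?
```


size([44, 61, 81, 86, 84, 49, 71])
= 1 + size([61, 81, 86, 84, 49, 71])
= 1 + 1 + size([81, 86, 84, 49, 71])
= 1 + 1 + 1 + size([86, 84, 49, 71])
= 1 + 1 + 1 + 1 + size([84, 49, 71])
= 1 + 1 + 1 + 1 + 1 + size([49, 71])
= 1 + 1 + 1 + 1 + 1 + 1 + size([71])
= 1 + 1 + 1 + 1 + 1 + 1 + 1 + size([])
= 1 + 1 + 1 + 1 + 1 + 1 + 1 + 0
= 7


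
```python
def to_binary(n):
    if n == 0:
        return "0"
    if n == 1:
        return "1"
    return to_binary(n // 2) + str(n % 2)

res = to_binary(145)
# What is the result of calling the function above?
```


to_binary(145)
= to_binary(72) + "1"
= to_binary(36) + "0" + "1"
= to_binary(18) + "0" + "0" + "1"
= to_binary(9) + "0" + "0" + "0" + "1"
= to_binary(4) + "1" + "0" + "0" + "0" + "1"
= to_binary(2) + "0" + "1" + "0" + "0" + "0" + "1"
= to_binary(1) + "0" + "0" + "1" + "0" + "0" + "0" + "1"
= "1" + "0" + "0" + "1" + "0" + "0" + "0" + "1"
= "10010001"


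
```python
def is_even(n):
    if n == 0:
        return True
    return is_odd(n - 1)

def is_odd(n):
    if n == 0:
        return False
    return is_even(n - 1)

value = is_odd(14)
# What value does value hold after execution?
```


is_odd(14)
= is_even(13)
= is_odd(12)
= is_even(11)
= is_odd(10)
= is_even(9)
= is_odd(8)
= is_even(7)
= is_odd(6)
= is_even(5)
= is_odd(4)
= is_even(3)
= is_odd(2)
= is_even(1)
= is_odd(0)
n == 0: return False
= False


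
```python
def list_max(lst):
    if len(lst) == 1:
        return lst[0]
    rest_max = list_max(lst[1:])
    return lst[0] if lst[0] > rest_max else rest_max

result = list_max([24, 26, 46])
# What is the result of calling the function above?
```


list_max([24, 26, 46])
= compare 24 with list_max([26, 46])
= compare 26 with list_max([46])
Base: list_max([46]) = 46
compare 26 with 46: max = 46
compare 24 with 46: max = 46
= 46


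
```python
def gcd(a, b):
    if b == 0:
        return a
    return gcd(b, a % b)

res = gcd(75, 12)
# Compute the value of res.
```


gcd(75, 12)
= gcd(12, 75 % 12) = gcd(12, 3)
= gcd(3, 12 % 3) = gcd(3, 0)
b == 0, return a = 3


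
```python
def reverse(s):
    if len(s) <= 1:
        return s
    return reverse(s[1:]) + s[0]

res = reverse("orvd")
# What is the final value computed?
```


reverse("orvd")
= reverse("rvd") + "o"
= reverse("vd") + "r" + "o"
= reverse("d") + "v" + "r" + "o"
= "d" + "v" + "r" + "o"
= "dvro"


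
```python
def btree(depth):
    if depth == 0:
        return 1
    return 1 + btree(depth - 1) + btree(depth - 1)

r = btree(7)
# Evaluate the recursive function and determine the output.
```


btree(7)
= 1 + btree(6) + btree(6)
= 1 + 2 * btree(6)
btree(k) = 2^(k+1) - 1
btree(0) = 1
btree(1) = 3
btree(2) = 7
btree(3) = 15
btree(4) = 31
btree(7) = 2^8 - 1 = 255


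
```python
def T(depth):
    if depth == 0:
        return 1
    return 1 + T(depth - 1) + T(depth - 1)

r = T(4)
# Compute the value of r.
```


T(4)
= 1 + T(3) + T(3)
= 1 + 2 * T(3)
T(k) = 2^(k+1) - 1
T(0) = 1
T(1) = 3
T(2) = 7
T(3) = 15
T(4) = 31
T(4) = 2^5 - 1 = 31


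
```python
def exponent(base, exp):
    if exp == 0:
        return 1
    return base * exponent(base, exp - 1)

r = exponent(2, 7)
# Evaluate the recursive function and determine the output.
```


exponent(2, 7)
= 2 * exponent(2, 6)
= 2 * 2 * exponent(2, 5)
= 2 * 2 * 2 * exponent(2, 4)
= 2 * 2 * 2 * 2 * exponent(2, 3)
= 2 * 2 * 2 * 2 * 2 * exponent(2, 2)
= 2 * 2 * 2 * 2 * 2 * 2 * exponent(2, 1)
= 2 * 2 * 2 * 2 * 2 * 2 * 2 * exponent(2, 0)
= 2 * 2 * 2 * 2 * 2 * 2 * 2 * 1
= 128


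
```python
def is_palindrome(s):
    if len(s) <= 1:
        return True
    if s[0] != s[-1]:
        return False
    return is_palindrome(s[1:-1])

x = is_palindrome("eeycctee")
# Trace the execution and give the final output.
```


is_palindrome("eeycctee")
"eeycctee": s[0]='e' == s[-1]='e' -> is_palindrome("eyccte")
"eyccte": s[0]='e' == s[-1]='e' -> is_palindrome("ycct")
"ycct": s[0]='y' != s[-1]='t' -> False
= False


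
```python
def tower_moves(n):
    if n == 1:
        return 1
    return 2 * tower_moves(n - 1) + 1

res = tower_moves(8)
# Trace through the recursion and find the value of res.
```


tower_moves(8)
= 2 * tower_moves(7) + 1
= 2 * (2 * tower_moves(6) + 1) + 1
= 2 * (2 * (2 * tower_moves(5) + 1) + 1) + 1
= 2 * (2 * (2 * (2 * tower_moves(4) + 1) + 1) + 1) + 1
= 2 * (2 * (2 * (2 * (2 * tower_moves(3) + 1) + 1) + 1) + 1) + 1
= 2 * (2 * (2 * (2 * (2 * (2 * tower_moves(2) + 1) + 1) + 1) + 1) + 1) + 1
= 2 * (2 * (2 * (2 * (2 * (2 * (2 * tower_moves(1) + 1) + 1) + 1) + 1) + 1) + 1) + 1
Now compute bottom-up:
tower_moves(1) = 1
tower_moves(2) = 2 * 1 + 1 = 3
tower_moves(3) = 2 * 3 + 1 = 7
tower_moves(4) = 2 * 7 + 1 = 15
tower_moves(5) = 2 * 15 + 1 = 31
tower_moves(6) = 2 * 31 + 1 = 63
tower_moves(7) = 2 * 63 + 1 = 127
tower_moves(8) = 2 * 127 + 1 = 255
= 255


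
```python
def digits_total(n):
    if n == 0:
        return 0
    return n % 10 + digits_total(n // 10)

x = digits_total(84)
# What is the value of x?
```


digits_total(84)
= 4 + digits_total(8)
= 4 + 8 + digits_total(0)
= 4 + 8 + 0
= 12


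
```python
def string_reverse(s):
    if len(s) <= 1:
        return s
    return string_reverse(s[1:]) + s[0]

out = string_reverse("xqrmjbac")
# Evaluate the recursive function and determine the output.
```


string_reverse("xqrmjbac")
= string_reverse("qrmjbac") + "x"
= string_reverse("rmjbac") + "q" + "x"
= string_reverse("mjbac") + "r" + "q" + "x"
= string_reverse("jbac") + "m" + "r" + "q" + "x"
= string_reverse("bac") + "j" + "m" + "r" + "q" + "x"
= string_reverse("ac") + "b" + "j" + "m" + "r" + "q" + "x"
= string_reverse("c") + "a" + "b" + "j" + "m" + "r" + "q" + "x"
= "c" + "a" + "b" + "j" + "m" + "r" + "q" + "x"
= "cabjmrqx"


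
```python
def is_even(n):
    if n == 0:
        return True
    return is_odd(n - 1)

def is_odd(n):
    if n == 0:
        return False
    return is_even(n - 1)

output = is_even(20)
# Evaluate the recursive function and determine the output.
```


is_even(20)
= is_odd(19)
= is_even(18)
= is_odd(17)
= is_even(16)
= is_odd(15)
= is_even(14)
= is_odd(13)
= is_even(12)
= is_odd(11)
= is_even(10)
= is_odd(9)
= is_even(8)
= is_odd(7)
= is_even(6)
= is_odd(5)
= is_even(4)
= is_odd(3)
= is_even(2)
= is_odd(1)
= is_even(0)
n == 0: return True
= True


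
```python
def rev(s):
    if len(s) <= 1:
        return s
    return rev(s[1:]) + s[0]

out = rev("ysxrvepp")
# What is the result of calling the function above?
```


rev("ysxrvepp")
= rev("sxrvepp") + "y"
= rev("xrvepp") + "s" + "y"
= rev("rvepp") + "x" + "s" + "y"
= rev("vepp") + "r" + "x" + "s" + "y"
= rev("epp") + "v" + "r" + "x" + "s" + "y"
= rev("pp") + "e" + "v" + "r" + "x" + "s" + "y"
= rev("p") + "p" + "e" + "v" + "r" + "x" + "s" + "y"
= "p" + "p" + "e" + "v" + "r" + "x" + "s" + "y"
= "ppevrxsy"


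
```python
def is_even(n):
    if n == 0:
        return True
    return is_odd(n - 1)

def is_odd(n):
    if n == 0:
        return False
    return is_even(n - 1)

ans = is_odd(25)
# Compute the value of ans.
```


is_odd(25)
= is_even(24)
= is_odd(23)
= is_even(22)
= is_odd(21)
= is_even(20)
= is_odd(19)
= is_even(18)
= is_odd(17)
= is_even(16)
= is_odd(15)
= is_even(14)
= is_odd(13)
= is_even(12)
= is_odd(11)
= is_even(10)
= is_odd(9)
= is_even(8)
= is_odd(7)
= is_even(6)
= is_odd(5)
= is_even(4)
= is_odd(3)
= is_even(2)
= is_odd(1)
= is_even(0)
n == 0: return True
= True


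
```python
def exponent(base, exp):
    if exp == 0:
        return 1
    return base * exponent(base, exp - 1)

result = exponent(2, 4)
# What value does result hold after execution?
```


exponent(2, 4)
= 2 * exponent(2, 3)
= 2 * 2 * exponent(2, 2)
= 2 * 2 * 2 * exponent(2, 1)
= 2 * 2 * 2 * 2 * exponent(2, 0)
= 2 * 2 * 2 * 2 * 1
= 16


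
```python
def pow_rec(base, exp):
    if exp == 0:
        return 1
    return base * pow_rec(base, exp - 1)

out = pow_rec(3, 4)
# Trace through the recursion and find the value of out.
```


pow_rec(3, 4)
= 3 * pow_rec(3, 3)
= 3 * 3 * pow_rec(3, 2)
= 3 * 3 * 3 * pow_rec(3, 1)
= 3 * 3 * 3 * 3 * pow_rec(3, 0)
= 3 * 3 * 3 * 3 * 1
= 81


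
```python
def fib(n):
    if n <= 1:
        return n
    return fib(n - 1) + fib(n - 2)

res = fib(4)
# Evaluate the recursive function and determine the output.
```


fib(4)
= fib(3) + fib(2)
= (fib(2) + fib(1)) + fib(2)
Computing bottom-up: fib(0)=0, fib(1)=1, fib(2)=1, fib(3)=2, fib(4)=3
= 3


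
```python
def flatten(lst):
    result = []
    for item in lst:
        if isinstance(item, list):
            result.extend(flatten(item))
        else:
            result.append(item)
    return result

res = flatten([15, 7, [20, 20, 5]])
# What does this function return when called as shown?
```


flatten([15, 7, [20, 20, 5]])
Processing each element:
  15 is not a list -> append 15
  7 is not a list -> append 7
  [20, 20, 5] is a list -> flatten recursively -> [20, 20, 5]
= [15, 7, 20, 20, 5]


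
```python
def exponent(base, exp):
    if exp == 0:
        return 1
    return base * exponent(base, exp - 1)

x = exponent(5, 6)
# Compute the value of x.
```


exponent(5, 6)
= 5 * exponent(5, 5)
= 5 * 5 * exponent(5, 4)
= 5 * 5 * 5 * exponent(5, 3)
= 5 * 5 * 5 * 5 * exponent(5, 2)
= 5 * 5 * 5 * 5 * 5 * exponent(5, 1)
= 5 * 5 * 5 * 5 * 5 * 5 * exponent(5, 0)
= 5 * 5 * 5 * 5 * 5 * 5 * 1
= 15625


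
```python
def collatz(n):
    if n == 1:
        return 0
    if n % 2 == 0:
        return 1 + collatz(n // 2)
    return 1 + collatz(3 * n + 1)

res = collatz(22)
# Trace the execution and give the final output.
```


collatz(22)
22 is even -> collatz(11)
11 is odd -> 3*11+1 = 34 -> collatz(34)
34 is even -> collatz(17)
17 is odd -> 3*17+1 = 52 -> collatz(52)
52 is even -> collatz(26)
26 is even -> collatz(13)
13 is odd -> 3*13+1 = 40 -> collatz(40)
40 is even -> collatz(20)
20 is even -> collatz(10)
10 is even -> collatz(5)
5 is odd -> 3*5+1 = 16 -> collatz(16)
16 is even -> collatz(8)
8 is even -> collatz(4)
4 is even -> collatz(2)
2 is even -> collatz(1)
Reached 1 after 15 steps
= 15


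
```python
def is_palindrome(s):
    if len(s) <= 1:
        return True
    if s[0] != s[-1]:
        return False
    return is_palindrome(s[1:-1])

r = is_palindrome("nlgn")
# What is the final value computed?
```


is_palindrome("nlgn")
"nlgn": s[0]='n' == s[-1]='n' -> is_palindrome("lg")
"lg": s[0]='l' != s[-1]='g' -> False
= False


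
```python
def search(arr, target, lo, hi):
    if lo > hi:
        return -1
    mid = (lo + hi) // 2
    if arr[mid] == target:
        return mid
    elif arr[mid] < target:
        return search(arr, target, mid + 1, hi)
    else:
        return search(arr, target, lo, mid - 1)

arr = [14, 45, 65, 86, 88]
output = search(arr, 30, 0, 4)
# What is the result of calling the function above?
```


search(arr, 30, 0, 4)
lo=0, hi=4, mid=2, arr[mid]=65
65 > 30, search left half
lo=0, hi=1, mid=0, arr[mid]=14
14 < 30, search right half
lo=1, hi=1, mid=1, arr[mid]=45
45 > 30, search left half
lo > hi, target not found, return -1
= -1


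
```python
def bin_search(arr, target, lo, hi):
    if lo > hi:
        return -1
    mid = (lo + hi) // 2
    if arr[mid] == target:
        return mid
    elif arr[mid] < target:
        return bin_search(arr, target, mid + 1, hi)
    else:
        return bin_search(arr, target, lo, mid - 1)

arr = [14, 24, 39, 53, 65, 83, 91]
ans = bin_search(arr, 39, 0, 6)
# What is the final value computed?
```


bin_search(arr, 39, 0, 6)
lo=0, hi=6, mid=3, arr[mid]=53
53 > 39, search left half
lo=0, hi=2, mid=1, arr[mid]=24
24 < 39, search right half
lo=2, hi=2, mid=2, arr[mid]=39
arr[2] == 39, found at index 2
= 2


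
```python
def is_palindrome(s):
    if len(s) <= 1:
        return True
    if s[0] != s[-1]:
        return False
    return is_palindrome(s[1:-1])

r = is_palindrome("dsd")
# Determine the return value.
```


is_palindrome("dsd")
"dsd": s[0]='d' == s[-1]='d' -> is_palindrome("s")
"s": len <= 1 -> True
= True


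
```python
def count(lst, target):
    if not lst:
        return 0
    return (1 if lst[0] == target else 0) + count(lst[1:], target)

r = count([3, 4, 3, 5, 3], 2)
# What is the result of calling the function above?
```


count([3, 4, 3, 5, 3], 2)
lst[0]=3 != 2: 0 + count([4, 3, 5, 3], 2)
lst[0]=4 != 2: 0 + count([3, 5, 3], 2)
lst[0]=3 != 2: 0 + count([5, 3], 2)
lst[0]=5 != 2: 0 + count([3], 2)
lst[0]=3 != 2: 0 + count([], 2)
= 0


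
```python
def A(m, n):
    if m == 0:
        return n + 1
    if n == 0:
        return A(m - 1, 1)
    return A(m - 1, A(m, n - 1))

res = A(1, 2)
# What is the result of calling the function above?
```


A(1, 2)
= A(0, A(1, 1))
First compute A(1, 1) = 3
= A(0, 3)
= 4


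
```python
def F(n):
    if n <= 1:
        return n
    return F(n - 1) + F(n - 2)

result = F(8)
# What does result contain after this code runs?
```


F(8)
= F(7) + F(6)
= (F(6) + F(5)) + F(6)
Computing bottom-up: F(0)=0, F(1)=1, F(2)=1, F(3)=2, F(4)=3, F(5)=5, F(6)=8, F(7)=13, F(8)=21
= 21


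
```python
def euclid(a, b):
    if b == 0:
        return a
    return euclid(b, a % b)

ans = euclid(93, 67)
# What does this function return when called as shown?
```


euclid(93, 67)
= euclid(67, 93 % 67) = euclid(67, 26)
= euclid(26, 67 % 26) = euclid(26, 15)
= euclid(15, 26 % 15) = euclid(15, 11)
= euclid(11, 15 % 11) = euclid(11, 4)
= euclid(4, 11 % 4) = euclid(4, 3)
= euclid(3, 4 % 3) = euclid(3, 1)
= euclid(1, 3 % 1) = euclid(1, 0)
b == 0, return a = 1


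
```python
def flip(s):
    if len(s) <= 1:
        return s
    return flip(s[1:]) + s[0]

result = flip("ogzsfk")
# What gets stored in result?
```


flip("ogzsfk")
= flip("gzsfk") + "o"
= flip("zsfk") + "g" + "o"
= flip("sfk") + "z" + "g" + "o"
= flip("fk") + "s" + "z" + "g" + "o"
= flip("k") + "f" + "s" + "z" + "g" + "o"
= "k" + "f" + "s" + "z" + "g" + "o"
= "kfszgo"


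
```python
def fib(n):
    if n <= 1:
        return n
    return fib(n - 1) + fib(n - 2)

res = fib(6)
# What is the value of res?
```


fib(6)
= fib(5) + fib(4)
= (fib(4) + fib(3)) + fib(4)
Computing bottom-up: fib(0)=0, fib(1)=1, fib(2)=1, fib(3)=2, fib(4)=3, fib(5)=5, fib(6)=8
= 8


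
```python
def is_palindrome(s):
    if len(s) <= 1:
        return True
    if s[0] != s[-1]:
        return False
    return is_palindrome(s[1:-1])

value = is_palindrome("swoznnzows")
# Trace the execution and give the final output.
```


is_palindrome("swoznnzows")
"swoznnzows": s[0]='s' == s[-1]='s' -> is_palindrome("woznnzow")
"woznnzow": s[0]='w' == s[-1]='w' -> is_palindrome("oznnzo")
"oznnzo": s[0]='o' == s[-1]='o' -> is_palindrome("znnz")
"znnz": s[0]='z' == s[-1]='z' -> is_palindrome("nn")
"nn": s[0]='n' == s[-1]='n' -> is_palindrome("")
"": len <= 1 -> True
= True


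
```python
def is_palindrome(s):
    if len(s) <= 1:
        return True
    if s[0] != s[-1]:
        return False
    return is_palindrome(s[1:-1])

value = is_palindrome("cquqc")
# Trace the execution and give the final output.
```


is_palindrome("cquqc")
"cquqc": s[0]='c' == s[-1]='c' -> is_palindrome("quq")
"quq": s[0]='q' == s[-1]='q' -> is_palindrome("u")
"u": len <= 1 -> True
= True
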